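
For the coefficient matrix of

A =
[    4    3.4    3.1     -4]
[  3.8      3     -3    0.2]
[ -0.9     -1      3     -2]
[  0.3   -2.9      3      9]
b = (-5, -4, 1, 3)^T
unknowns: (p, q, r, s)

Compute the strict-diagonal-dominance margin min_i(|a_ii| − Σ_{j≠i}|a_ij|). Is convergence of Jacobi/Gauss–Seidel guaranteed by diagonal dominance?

row 1: |4| − (3.4+3.1+4) = -6.5
row 2: |3| − (3.8+3+0.2) = -4
row 3: |3| − (0.9+1+2) = -0.9
row 4: |9| − (0.3+2.9+3) = 2.8
minimum over rows = -6.5 → not strictly diagonally dominant

-6.5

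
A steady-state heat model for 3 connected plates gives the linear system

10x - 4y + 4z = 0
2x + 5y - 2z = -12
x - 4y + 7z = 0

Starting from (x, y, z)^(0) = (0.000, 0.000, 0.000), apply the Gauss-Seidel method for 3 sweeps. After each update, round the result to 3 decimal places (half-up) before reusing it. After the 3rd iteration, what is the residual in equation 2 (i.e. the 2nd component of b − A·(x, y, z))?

Iteration 1:
  x = (0 - (-4)·0.000 - (4)·0.000) / (10) = 0.000
  y = (-12 - (2)·0.000 - (-2)·0.000) / (5) = -2.400
  z = (0 - (1)·0.000 - (-4)·-2.400) / (7) = -1.371
Iteration 2:
  x = (0 - (-4)·-2.400 - (4)·-1.371) / (10) = -0.412
  y = (-12 - (2)·-0.412 - (-2)·-1.371) / (5) = -2.784
  z = (0 - (1)·-0.412 - (-4)·-2.784) / (7) = -1.532
Iteration 3:
  x = (0 - (-4)·-2.784 - (4)·-1.532) / (10) = -0.501
  y = (-12 - (2)·-0.501 - (-2)·-1.532) / (5) = -2.812
  z = (0 - (1)·-0.501 - (-4)·-2.812) / (7) = -1.535
Residual b − A·x = (-0.098, -0.008, -0.002)

-0.008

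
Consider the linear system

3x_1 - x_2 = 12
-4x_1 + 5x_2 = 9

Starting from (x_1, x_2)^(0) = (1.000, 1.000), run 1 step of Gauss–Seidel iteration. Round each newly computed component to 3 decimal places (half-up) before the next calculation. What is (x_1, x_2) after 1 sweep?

(4.333, 5.266)

Iteration 1:
  x_1 = (12 - (-1)·1.000) / (3) = 4.333
  x_2 = (9 - (-4)·4.333) / (5) = 5.266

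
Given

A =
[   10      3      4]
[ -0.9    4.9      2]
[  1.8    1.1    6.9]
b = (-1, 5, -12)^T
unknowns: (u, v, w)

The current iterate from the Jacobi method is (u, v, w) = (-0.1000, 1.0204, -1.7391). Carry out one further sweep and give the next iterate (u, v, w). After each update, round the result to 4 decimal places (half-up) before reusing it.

One sweep:
  u = (-1 - (3)·1.0204 - (4)·-1.7391) / (10) = 0.2895
  v = (5 - (-0.9)·-0.1000 - (2)·-1.7391) / (4.9) = 1.7119
  w = (-12 - (1.8)·-0.1000 - (1.1)·1.0204) / (6.9) = -1.8757

(0.2895, 1.7119, -1.8757)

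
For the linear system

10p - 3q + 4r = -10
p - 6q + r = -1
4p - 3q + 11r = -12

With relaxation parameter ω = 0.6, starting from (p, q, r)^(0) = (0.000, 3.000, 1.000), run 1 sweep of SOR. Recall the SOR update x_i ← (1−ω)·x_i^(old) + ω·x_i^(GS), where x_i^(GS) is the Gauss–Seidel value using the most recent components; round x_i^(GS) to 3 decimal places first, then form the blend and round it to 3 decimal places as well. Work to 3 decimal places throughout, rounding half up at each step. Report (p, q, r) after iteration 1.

Iteration 1:
  p: GS value = (-10 - (-3)·3.000 - (4)·1.000) / (10) = -0.500;  p ← (1−ω)·0.000 + ω·-0.500 = -0.300
  q: GS value = (-1 - (1)·-0.300 - (1)·1.000) / (-6) = 0.283;  q ← (1−ω)·3.000 + ω·0.283 = 1.370
  r: GS value = (-12 - (4)·-0.300 - (-3)·1.370) / (11) = -0.608;  r ← (1−ω)·1.000 + ω·-0.608 = 0.035

(-0.300, 1.370, 0.035)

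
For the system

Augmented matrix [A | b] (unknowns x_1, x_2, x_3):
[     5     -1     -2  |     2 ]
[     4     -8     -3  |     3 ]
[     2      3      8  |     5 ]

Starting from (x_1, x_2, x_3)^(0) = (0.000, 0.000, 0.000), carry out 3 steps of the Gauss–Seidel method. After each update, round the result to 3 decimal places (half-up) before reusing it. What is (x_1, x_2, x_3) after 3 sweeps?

(0.575, -0.307, 0.596)

Iteration 1:
  x_1 = (2 - (-1)·0.000 - (-2)·0.000) / (5) = 0.400
  x_2 = (3 - (4)·0.400 - (-3)·0.000) / (-8) = -0.175
  x_3 = (5 - (2)·0.400 - (3)·-0.175) / (8) = 0.591
Iteration 2:
  x_1 = (2 - (-1)·-0.175 - (-2)·0.591) / (5) = 0.601
  x_2 = (3 - (4)·0.601 - (-3)·0.591) / (-8) = -0.296
  x_3 = (5 - (2)·0.601 - (3)·-0.296) / (8) = 0.586
Iteration 3:
  x_1 = (2 - (-1)·-0.296 - (-2)·0.586) / (5) = 0.575
  x_2 = (3 - (4)·0.575 - (-3)·0.586) / (-8) = -0.307
  x_3 = (5 - (2)·0.575 - (3)·-0.307) / (8) = 0.596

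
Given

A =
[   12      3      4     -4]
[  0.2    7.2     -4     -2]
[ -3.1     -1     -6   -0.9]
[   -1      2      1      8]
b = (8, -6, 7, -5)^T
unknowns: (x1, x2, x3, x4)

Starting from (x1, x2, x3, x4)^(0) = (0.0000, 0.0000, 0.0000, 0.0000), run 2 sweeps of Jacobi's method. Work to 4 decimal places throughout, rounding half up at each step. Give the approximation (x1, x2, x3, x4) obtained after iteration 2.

Iteration 1:
  x1 = (8 - (3)·0.0000 - (4)·0.0000 - (-4)·0.0000) / (12) = 0.6667
  x2 = (-6 - (0.2)·0.0000 - (-4)·0.0000 - (-2)·0.0000) / (7.2) = -0.8333
  x3 = (7 - (-3.1)·0.0000 - (-1)·0.0000 - (-0.9)·0.0000) / (-6) = -1.1667
  x4 = (-5 - (-1)·0.0000 - (2)·0.0000 - (1)·0.0000) / (8) = -0.6250
Iteration 2:
  x1 = (8 - (3)·-0.8333 - (4)·-1.1667 - (-4)·-0.6250) / (12) = 1.0556
  x2 = (-6 - (0.2)·0.6667 - (-4)·-1.1667 - (-2)·-0.6250) / (7.2) = -1.6736
  x3 = (7 - (-3.1)·0.6667 - (-1)·-0.8333 - (-0.9)·-0.6250) / (-6) = -1.2785
  x4 = (-5 - (-1)·0.6667 - (2)·-0.8333 - (1)·-1.1667) / (8) = -0.1875

(1.0556, -1.6736, -1.2785, -0.1875)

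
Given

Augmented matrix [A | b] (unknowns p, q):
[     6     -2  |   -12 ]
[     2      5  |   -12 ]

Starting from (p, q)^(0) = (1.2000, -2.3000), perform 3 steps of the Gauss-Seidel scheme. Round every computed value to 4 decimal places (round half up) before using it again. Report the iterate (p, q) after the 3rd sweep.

(-2.4759, -1.4096)

Iteration 1:
  p = (-12 - (-2)·-2.3000) / (6) = -2.7667
  q = (-12 - (2)·-2.7667) / (5) = -1.2933
Iteration 2:
  p = (-12 - (-2)·-1.2933) / (6) = -2.4311
  q = (-12 - (2)·-2.4311) / (5) = -1.4276
Iteration 3:
  p = (-12 - (-2)·-1.4276) / (6) = -2.4759
  q = (-12 - (2)·-2.4759) / (5) = -1.4096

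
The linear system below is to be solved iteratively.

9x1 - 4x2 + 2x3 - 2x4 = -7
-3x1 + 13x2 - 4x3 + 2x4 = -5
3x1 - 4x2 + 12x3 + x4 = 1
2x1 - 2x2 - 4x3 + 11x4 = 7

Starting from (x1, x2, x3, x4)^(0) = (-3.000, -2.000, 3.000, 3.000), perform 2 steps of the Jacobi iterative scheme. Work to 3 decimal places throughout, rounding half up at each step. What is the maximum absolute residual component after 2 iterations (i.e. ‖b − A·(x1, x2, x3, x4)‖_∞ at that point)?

6.283

Iteration 1:
  x1 = (-7 - (-4)·-2.000 - (2)·3.000 - (-2)·3.000) / (9) = -1.667
  x2 = (-5 - (-3)·-3.000 - (-4)·3.000 - (2)·3.000) / (13) = -0.615
  x3 = (1 - (3)·-3.000 - (-4)·-2.000 - (1)·3.000) / (12) = -0.083
  x4 = (7 - (2)·-3.000 - (-2)·-2.000 - (-4)·3.000) / (11) = 1.909
Iteration 2:
  x1 = (-7 - (-4)·-0.615 - (2)·-0.083 - (-2)·1.909) / (9) = -0.608
  x2 = (-5 - (-3)·-1.667 - (-4)·-0.083 - (2)·1.909) / (13) = -1.089
  x3 = (1 - (3)·-1.667 - (-4)·-0.615 - (1)·1.909) / (12) = 0.136
  x4 = (7 - (2)·-1.667 - (-2)·-0.615 - (-4)·-0.083) / (11) = 0.797
Residual b − A·x = (-4.562, 6.283, -3.961, -2.185); ∞-norm = 6.283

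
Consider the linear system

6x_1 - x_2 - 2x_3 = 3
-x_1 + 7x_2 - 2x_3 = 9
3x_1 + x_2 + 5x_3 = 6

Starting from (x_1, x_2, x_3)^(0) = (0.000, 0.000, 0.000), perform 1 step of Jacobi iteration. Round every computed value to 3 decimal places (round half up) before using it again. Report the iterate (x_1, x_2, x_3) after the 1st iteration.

Iteration 1:
  x_1 = (3 - (-1)·0.000 - (-2)·0.000) / (6) = 0.500
  x_2 = (9 - (-1)·0.000 - (-2)·0.000) / (7) = 1.286
  x_3 = (6 - (3)·0.000 - (1)·0.000) / (5) = 1.200

(0.500, 1.286, 1.200)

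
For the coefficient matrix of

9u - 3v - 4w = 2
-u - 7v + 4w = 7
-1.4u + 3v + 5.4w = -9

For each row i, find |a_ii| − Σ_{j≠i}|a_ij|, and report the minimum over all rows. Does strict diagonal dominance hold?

row 1: |9| − (3+4) = 2
row 2: |-7| − (1+4) = 2
row 3: |5.4| − (1.4+3) = 1
minimum over rows = 1 → strictly diagonally dominant (convergence guaranteed)

1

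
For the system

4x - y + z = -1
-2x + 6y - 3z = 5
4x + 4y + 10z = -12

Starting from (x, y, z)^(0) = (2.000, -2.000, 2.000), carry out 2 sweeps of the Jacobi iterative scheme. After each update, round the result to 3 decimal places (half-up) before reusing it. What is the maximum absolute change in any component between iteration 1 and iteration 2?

Iteration 1:
  x = (-1 - (-1)·-2.000 - (1)·2.000) / (4) = -1.250
  y = (5 - (-2)·2.000 - (-3)·2.000) / (6) = 2.500
  z = (-12 - (4)·2.000 - (4)·-2.000) / (10) = -1.200
Iteration 2:
  x = (-1 - (-1)·2.500 - (1)·-1.200) / (4) = 0.675
  y = (5 - (-2)·-1.250 - (-3)·-1.200) / (6) = -0.183
  z = (-12 - (4)·-1.250 - (4)·2.500) / (10) = -1.700
Change: (1.925, -2.683, -0.500) → max |·| = 2.683

2.683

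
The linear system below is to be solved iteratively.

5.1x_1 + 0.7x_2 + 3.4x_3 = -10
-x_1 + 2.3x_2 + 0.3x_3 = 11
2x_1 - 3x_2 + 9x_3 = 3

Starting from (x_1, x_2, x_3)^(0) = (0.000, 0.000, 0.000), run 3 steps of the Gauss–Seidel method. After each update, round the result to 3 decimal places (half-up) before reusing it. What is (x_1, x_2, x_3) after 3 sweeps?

Iteration 1:
  x_1 = (-10 - (0.7)·0.000 - (3.4)·0.000) / (5.1) = -1.961
  x_2 = (11 - (-1)·-1.961 - (0.3)·0.000) / (2.3) = 3.930
  x_3 = (3 - (2)·-1.961 - (-3)·3.930) / (9) = 2.079
Iteration 2:
  x_1 = (-10 - (0.7)·3.930 - (3.4)·2.079) / (5.1) = -3.886
  x_2 = (11 - (-1)·-3.886 - (0.3)·2.079) / (2.3) = 2.822
  x_3 = (3 - (2)·-3.886 - (-3)·2.822) / (9) = 2.138
Iteration 3:
  x_1 = (-10 - (0.7)·2.822 - (3.4)·2.138) / (5.1) = -3.773
  x_2 = (11 - (-1)·-3.773 - (0.3)·2.138) / (2.3) = 2.863
  x_3 = (3 - (2)·-3.773 - (-3)·2.863) / (9) = 2.126

(-3.773, 2.863, 2.126)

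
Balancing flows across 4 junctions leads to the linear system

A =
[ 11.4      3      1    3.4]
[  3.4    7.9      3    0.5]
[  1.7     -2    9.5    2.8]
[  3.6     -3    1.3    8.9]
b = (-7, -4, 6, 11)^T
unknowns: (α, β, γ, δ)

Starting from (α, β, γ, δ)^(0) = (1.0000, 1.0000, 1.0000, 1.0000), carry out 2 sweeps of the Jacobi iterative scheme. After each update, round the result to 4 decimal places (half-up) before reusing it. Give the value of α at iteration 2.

Iteration 1:
  α = (-7 - (3)·1.0000 - (1)·1.0000 - (3.4)·1.0000) / (11.4) = -1.2632
  β = (-4 - (3.4)·1.0000 - (3)·1.0000 - (0.5)·1.0000) / (7.9) = -1.3797
  γ = (6 - (1.7)·1.0000 - (-2)·1.0000 - (2.8)·1.0000) / (9.5) = 0.3684
  δ = (11 - (3.6)·1.0000 - (-3)·1.0000 - (1.3)·1.0000) / (8.9) = 1.0225
Iteration 2:
  α = (-7 - (3)·-1.3797 - (1)·0.3684 - (3.4)·1.0225) / (11.4) = -0.5882
  β = (-4 - (3.4)·-1.2632 - (3)·0.3684 - (0.5)·1.0225) / (7.9) = -0.1673
  γ = (6 - (1.7)·-1.2632 - (-2)·-1.3797 - (2.8)·1.0225) / (9.5) = 0.2658
  δ = (11 - (3.6)·-1.2632 - (-3)·-1.3797 - (1.3)·0.3684) / (8.9) = 1.2280

-0.5882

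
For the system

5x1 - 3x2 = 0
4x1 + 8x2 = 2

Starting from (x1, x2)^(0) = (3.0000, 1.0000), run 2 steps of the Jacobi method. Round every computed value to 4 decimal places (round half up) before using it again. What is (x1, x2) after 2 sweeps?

(-0.7500, -0.0500)

Iteration 1:
  x1 = (0 - (-3)·1.0000) / (5) = 0.6000
  x2 = (2 - (4)·3.0000) / (8) = -1.2500
Iteration 2:
  x1 = (0 - (-3)·-1.2500) / (5) = -0.7500
  x2 = (2 - (4)·0.6000) / (8) = -0.0500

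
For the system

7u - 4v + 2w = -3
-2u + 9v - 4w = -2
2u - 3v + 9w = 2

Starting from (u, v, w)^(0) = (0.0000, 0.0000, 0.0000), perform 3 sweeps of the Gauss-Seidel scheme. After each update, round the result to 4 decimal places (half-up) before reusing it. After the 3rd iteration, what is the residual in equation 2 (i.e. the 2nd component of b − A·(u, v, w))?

0.0372

Iteration 1:
  u = (-3 - (-4)·0.0000 - (2)·0.0000) / (7) = -0.4286
  v = (-2 - (-2)·-0.4286 - (-4)·0.0000) / (9) = -0.3175
  w = (2 - (2)·-0.4286 - (-3)·-0.3175) / (9) = 0.2116
Iteration 2:
  u = (-3 - (-4)·-0.3175 - (2)·0.2116) / (7) = -0.6705
  v = (-2 - (-2)·-0.6705 - (-4)·0.2116) / (9) = -0.2772
  w = (2 - (2)·-0.6705 - (-3)·-0.2772) / (9) = 0.2788
Iteration 3:
  u = (-3 - (-4)·-0.2772 - (2)·0.2788) / (7) = -0.6666
  v = (-2 - (-2)·-0.6666 - (-4)·0.2788) / (9) = -0.2464
  w = (2 - (2)·-0.6666 - (-3)·-0.2464) / (9) = 0.2882
Residual b − A·x = (0.1042, 0.0372, 0.0002)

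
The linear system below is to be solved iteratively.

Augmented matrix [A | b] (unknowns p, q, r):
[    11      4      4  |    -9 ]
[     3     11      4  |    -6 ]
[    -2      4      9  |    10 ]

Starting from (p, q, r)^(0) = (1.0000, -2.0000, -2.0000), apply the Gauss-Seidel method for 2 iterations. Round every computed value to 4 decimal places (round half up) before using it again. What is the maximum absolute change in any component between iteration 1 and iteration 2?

Iteration 1:
  p = (-9 - (4)·-2.0000 - (4)·-2.0000) / (11) = 0.6364
  q = (-6 - (3)·0.6364 - (4)·-2.0000) / (11) = 0.0083
  r = (10 - (-2)·0.6364 - (4)·0.0083) / (9) = 1.2488
Iteration 2:
  p = (-9 - (4)·0.0083 - (4)·1.2488) / (11) = -1.2753
  q = (-6 - (3)·-1.2753 - (4)·1.2488) / (11) = -0.6518
  r = (10 - (-2)·-1.2753 - (4)·-0.6518) / (9) = 1.1174
Change: (-1.9117, -0.6601, -0.1314) → max |·| = 1.9117

1.9117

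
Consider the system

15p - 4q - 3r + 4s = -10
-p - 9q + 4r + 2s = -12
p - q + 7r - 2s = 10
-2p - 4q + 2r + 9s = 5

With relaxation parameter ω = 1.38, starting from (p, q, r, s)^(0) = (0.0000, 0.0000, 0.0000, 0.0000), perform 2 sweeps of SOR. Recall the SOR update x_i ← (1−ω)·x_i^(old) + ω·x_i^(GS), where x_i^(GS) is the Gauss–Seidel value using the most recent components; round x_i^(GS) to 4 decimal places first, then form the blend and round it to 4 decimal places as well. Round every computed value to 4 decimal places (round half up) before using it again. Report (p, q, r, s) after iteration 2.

Iteration 1:
  p: GS value = (-10 - (-4)·0.0000 - (-3)·0.0000 - (4)·0.0000) / (15) = -0.6667;  p ← (1−ω)·0.0000 + ω·-0.6667 = -0.9200
  q: GS value = (-12 - (-1)·-0.9200 - (4)·0.0000 - (2)·0.0000) / (-9) = 1.4356;  q ← (1−ω)·0.0000 + ω·1.4356 = 1.9811
  r: GS value = (10 - (1)·-0.9200 - (-1)·1.9811 - (-2)·0.0000) / (7) = 1.8430;  r ← (1−ω)·0.0000 + ω·1.8430 = 2.5433
  s: GS value = (5 - (-2)·-0.9200 - (-4)·1.9811 - (2)·2.5433) / (9) = 0.6664;  s ← (1−ω)·0.0000 + ω·0.6664 = 0.9196
Iteration 2:
  p: GS value = (-10 - (-4)·1.9811 - (-3)·2.5433 - (4)·0.9196) / (15) = 0.1251;  p ← (1−ω)·-0.9200 + ω·0.1251 = 0.5222
  q: GS value = (-12 - (-1)·0.5222 - (4)·2.5433 - (2)·0.9196) / (-9) = 2.6100;  q ← (1−ω)·1.9811 + ω·2.6100 = 2.8490
  r: GS value = (10 - (1)·0.5222 - (-1)·2.8490 - (-2)·0.9196) / (7) = 2.0237;  r ← (1−ω)·2.5433 + ω·2.0237 = 1.8263
  s: GS value = (5 - (-2)·0.5222 - (-4)·2.8490 - (2)·1.8263) / (9) = 1.5320;  s ← (1−ω)·0.9196 + ω·1.5320 = 1.7647

(0.5222, 2.8490, 1.8263, 1.7647)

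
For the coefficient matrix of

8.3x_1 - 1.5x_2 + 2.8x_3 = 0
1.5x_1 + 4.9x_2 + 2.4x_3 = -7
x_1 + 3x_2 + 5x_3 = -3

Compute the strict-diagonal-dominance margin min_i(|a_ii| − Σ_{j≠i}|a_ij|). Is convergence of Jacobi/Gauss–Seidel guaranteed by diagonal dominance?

1

row 1: |8.3| − (1.5+2.8) = 4
row 2: |4.9| − (1.5+2.4) = 1
row 3: |5| − (1+3) = 1
minimum over rows = 1 → strictly diagonally dominant (convergence guaranteed)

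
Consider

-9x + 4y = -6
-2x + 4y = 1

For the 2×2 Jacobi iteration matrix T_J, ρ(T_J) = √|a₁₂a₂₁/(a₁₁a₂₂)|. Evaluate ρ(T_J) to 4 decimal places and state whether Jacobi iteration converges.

0.4714

a₁₂a₂₁/(a₁₁a₂₂) = (4)·(-2) / ((-9)·(4)) = 0.222222
ρ = √|0.222222| = √0.222222 = 0.4714
ρ < 1, so Jacobi converges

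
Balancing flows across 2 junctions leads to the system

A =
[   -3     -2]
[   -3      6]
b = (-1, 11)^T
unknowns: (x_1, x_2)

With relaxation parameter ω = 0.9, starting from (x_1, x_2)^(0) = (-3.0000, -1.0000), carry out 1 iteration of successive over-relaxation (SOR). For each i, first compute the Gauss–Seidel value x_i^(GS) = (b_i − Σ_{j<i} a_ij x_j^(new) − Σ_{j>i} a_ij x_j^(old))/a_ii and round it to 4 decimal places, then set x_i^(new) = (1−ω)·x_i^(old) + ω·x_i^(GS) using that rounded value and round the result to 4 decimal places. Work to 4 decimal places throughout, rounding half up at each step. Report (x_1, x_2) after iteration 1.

Iteration 1:
  x_1: GS value = (-1 - (-2)·-1.0000) / (-3) = 1.0000;  x_1 ← (1−ω)·-3.0000 + ω·1.0000 = 0.6000
  x_2: GS value = (11 - (-3)·0.6000) / (6) = 2.1333;  x_2 ← (1−ω)·-1.0000 + ω·2.1333 = 1.8200

(0.6000, 1.8200)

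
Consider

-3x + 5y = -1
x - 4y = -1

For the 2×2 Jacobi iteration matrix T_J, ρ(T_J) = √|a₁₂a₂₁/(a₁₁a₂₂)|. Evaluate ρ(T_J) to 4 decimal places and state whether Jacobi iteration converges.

a₁₂a₂₁/(a₁₁a₂₂) = (5)·(1) / ((-3)·(-4)) = 0.416667
ρ = √|0.416667| = √0.416667 = 0.6455
ρ < 1, so Jacobi converges

0.6455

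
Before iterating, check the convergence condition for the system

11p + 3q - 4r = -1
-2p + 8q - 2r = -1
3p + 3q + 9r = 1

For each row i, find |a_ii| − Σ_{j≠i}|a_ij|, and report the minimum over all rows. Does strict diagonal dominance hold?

3

row 1: |11| − (3+4) = 4
row 2: |8| − (2+2) = 4
row 3: |9| − (3+3) = 3
minimum over rows = 3 → strictly diagonally dominant (convergence guaranteed)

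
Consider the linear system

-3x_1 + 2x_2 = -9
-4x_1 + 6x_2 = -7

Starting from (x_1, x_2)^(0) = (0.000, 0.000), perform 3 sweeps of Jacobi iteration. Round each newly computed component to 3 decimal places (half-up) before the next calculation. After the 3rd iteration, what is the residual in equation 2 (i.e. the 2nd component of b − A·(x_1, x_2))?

5.330

Iteration 1:
  x_1 = (-9 - (2)·0.000) / (-3) = 3.000
  x_2 = (-7 - (-4)·0.000) / (6) = -1.167
Iteration 2:
  x_1 = (-9 - (2)·-1.167) / (-3) = 2.222
  x_2 = (-7 - (-4)·3.000) / (6) = 0.833
Iteration 3:
  x_1 = (-9 - (2)·0.833) / (-3) = 3.555
  x_2 = (-7 - (-4)·2.222) / (6) = 0.315
Residual b − A·x = (1.035, 5.330)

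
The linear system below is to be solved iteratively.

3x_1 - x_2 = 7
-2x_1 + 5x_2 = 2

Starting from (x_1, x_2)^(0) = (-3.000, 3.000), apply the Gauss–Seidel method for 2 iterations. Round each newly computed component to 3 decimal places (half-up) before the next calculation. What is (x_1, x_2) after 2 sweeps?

Iteration 1:
  x_1 = (7 - (-1)·3.000) / (3) = 3.333
  x_2 = (2 - (-2)·3.333) / (5) = 1.733
Iteration 2:
  x_1 = (7 - (-1)·1.733) / (3) = 2.911
  x_2 = (2 - (-2)·2.911) / (5) = 1.564

(2.911, 1.564)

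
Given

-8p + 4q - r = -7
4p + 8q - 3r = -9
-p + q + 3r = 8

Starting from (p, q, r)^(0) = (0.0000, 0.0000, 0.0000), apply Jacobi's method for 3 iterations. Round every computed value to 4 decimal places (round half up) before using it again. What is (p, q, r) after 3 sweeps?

(0.1771, 0.1354, 2.8472)

Iteration 1:
  p = (-7 - (4)·0.0000 - (-1)·0.0000) / (-8) = 0.8750
  q = (-9 - (4)·0.0000 - (-3)·0.0000) / (8) = -1.1250
  r = (8 - (-1)·0.0000 - (1)·0.0000) / (3) = 2.6667
Iteration 2:
  p = (-7 - (4)·-1.1250 - (-1)·2.6667) / (-8) = -0.0208
  q = (-9 - (4)·0.8750 - (-3)·2.6667) / (8) = -0.5625
  r = (8 - (-1)·0.8750 - (1)·-1.1250) / (3) = 3.3333
Iteration 3:
  p = (-7 - (4)·-0.5625 - (-1)·3.3333) / (-8) = 0.1771
  q = (-9 - (4)·-0.0208 - (-3)·3.3333) / (8) = 0.1354
  r = (8 - (-1)·-0.0208 - (1)·-0.5625) / (3) = 2.8472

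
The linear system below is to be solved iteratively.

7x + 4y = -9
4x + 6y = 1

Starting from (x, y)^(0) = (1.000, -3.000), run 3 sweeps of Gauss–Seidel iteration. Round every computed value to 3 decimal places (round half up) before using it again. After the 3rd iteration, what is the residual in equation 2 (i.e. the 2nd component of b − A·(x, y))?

-0.002

Iteration 1:
  x = (-9 - (4)·-3.000) / (7) = 0.429
  y = (1 - (4)·0.429) / (6) = -0.119
Iteration 2:
  x = (-9 - (4)·-0.119) / (7) = -1.218
  y = (1 - (4)·-1.218) / (6) = 0.979
Iteration 3:
  x = (-9 - (4)·0.979) / (7) = -1.845
  y = (1 - (4)·-1.845) / (6) = 1.397
Residual b − A·x = (-1.673, -0.002)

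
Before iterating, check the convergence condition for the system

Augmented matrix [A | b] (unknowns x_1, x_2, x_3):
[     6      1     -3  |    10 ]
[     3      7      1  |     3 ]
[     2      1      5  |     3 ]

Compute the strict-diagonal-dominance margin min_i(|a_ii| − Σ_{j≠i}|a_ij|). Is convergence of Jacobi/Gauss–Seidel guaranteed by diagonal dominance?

2

row 1: |6| − (1+3) = 2
row 2: |7| − (3+1) = 3
row 3: |5| − (2+1) = 2
minimum over rows = 2 → strictly diagonally dominant (convergence guaranteed)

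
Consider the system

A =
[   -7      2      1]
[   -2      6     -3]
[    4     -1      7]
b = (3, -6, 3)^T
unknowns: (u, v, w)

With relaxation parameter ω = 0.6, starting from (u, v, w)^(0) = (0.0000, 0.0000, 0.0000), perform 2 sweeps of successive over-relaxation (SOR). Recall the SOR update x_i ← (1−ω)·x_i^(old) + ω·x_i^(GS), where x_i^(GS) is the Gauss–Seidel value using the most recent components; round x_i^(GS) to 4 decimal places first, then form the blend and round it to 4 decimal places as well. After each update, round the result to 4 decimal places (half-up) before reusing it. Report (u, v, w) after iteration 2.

(-0.4469, -0.8631, 0.4522)

Iteration 1:
  u: GS value = (3 - (2)·0.0000 - (1)·0.0000) / (-7) = -0.4286;  u ← (1−ω)·0.0000 + ω·-0.4286 = -0.2572
  v: GS value = (-6 - (-2)·-0.2572 - (-3)·0.0000) / (6) = -1.0857;  v ← (1−ω)·0.0000 + ω·-1.0857 = -0.6514
  w: GS value = (3 - (4)·-0.2572 - (-1)·-0.6514) / (7) = 0.4825;  w ← (1−ω)·0.0000 + ω·0.4825 = 0.2895
Iteration 2:
  u: GS value = (3 - (2)·-0.6514 - (1)·0.2895) / (-7) = -0.5733;  u ← (1−ω)·-0.2572 + ω·-0.5733 = -0.4469
  v: GS value = (-6 - (-2)·-0.4469 - (-3)·0.2895) / (6) = -1.0042;  v ← (1−ω)·-0.6514 + ω·-1.0042 = -0.8631
  w: GS value = (3 - (4)·-0.4469 - (-1)·-0.8631) / (7) = 0.5606;  w ← (1−ω)·0.2895 + ω·0.5606 = 0.4522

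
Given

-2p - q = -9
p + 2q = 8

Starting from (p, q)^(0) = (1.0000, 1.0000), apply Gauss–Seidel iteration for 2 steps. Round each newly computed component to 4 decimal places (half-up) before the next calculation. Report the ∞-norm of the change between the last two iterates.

0.5000

Iteration 1:
  p = (-9 - (-1)·1.0000) / (-2) = 4.0000
  q = (8 - (1)·4.0000) / (2) = 2.0000
Iteration 2:
  p = (-9 - (-1)·2.0000) / (-2) = 3.5000
  q = (8 - (1)·3.5000) / (2) = 2.2500
Change: (-0.5000, 0.2500) → max |·| = 0.5000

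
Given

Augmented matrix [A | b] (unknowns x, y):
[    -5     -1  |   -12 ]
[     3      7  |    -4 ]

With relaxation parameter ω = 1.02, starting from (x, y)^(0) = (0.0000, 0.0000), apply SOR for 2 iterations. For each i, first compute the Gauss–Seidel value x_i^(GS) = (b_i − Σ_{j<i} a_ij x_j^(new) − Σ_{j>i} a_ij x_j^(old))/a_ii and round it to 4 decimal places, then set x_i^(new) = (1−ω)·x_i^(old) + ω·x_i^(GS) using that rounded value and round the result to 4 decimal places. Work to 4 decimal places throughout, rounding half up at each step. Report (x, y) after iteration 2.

(2.7363, -1.7459)

Iteration 1:
  x: GS value = (-12 - (-1)·0.0000) / (-5) = 2.4000;  x ← (1−ω)·0.0000 + ω·2.4000 = 2.4480
  y: GS value = (-4 - (3)·2.4480) / (7) = -1.6206;  y ← (1−ω)·0.0000 + ω·-1.6206 = -1.6530
Iteration 2:
  x: GS value = (-12 - (-1)·-1.6530) / (-5) = 2.7306;  x ← (1−ω)·2.4480 + ω·2.7306 = 2.7363
  y: GS value = (-4 - (3)·2.7363) / (7) = -1.7441;  y ← (1−ω)·-1.6530 + ω·-1.7441 = -1.7459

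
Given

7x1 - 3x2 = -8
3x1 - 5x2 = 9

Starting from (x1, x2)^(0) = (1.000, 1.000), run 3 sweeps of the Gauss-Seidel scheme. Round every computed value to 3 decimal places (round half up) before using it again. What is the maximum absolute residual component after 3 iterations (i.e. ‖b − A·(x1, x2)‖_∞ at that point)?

Iteration 1:
  x1 = (-8 - (-3)·1.000) / (7) = -0.714
  x2 = (9 - (3)·-0.714) / (-5) = -2.228
Iteration 2:
  x1 = (-8 - (-3)·-2.228) / (7) = -2.098
  x2 = (9 - (3)·-2.098) / (-5) = -3.059
Iteration 3:
  x1 = (-8 - (-3)·-3.059) / (7) = -2.454
  x2 = (9 - (3)·-2.454) / (-5) = -3.272
Residual b − A·x = (-0.638, 0.002); ∞-norm = 0.638

0.638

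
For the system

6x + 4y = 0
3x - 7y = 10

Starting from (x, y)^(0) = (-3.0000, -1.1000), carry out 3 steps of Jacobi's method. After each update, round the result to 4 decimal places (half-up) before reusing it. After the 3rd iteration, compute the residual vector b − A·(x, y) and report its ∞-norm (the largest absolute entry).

3.1996

Iteration 1:
  x = (0 - (4)·-1.1000) / (6) = 0.7333
  y = (10 - (3)·-3.0000) / (-7) = -2.7143
Iteration 2:
  x = (0 - (4)·-2.7143) / (6) = 1.8095
  y = (10 - (3)·0.7333) / (-7) = -1.1143
Iteration 3:
  x = (0 - (4)·-1.1143) / (6) = 0.7429
  y = (10 - (3)·1.8095) / (-7) = -0.6531
Residual b − A·x = (-1.8450, 3.1996); ∞-norm = 3.1996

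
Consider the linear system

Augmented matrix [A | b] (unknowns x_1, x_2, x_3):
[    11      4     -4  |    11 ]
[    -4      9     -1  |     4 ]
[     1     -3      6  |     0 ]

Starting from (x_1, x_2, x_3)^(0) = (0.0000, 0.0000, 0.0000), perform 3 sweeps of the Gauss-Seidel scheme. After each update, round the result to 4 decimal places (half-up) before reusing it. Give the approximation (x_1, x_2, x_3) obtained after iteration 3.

(0.8036, 0.8328, 0.2825)

Iteration 1:
  x_1 = (11 - (4)·0.0000 - (-4)·0.0000) / (11) = 1.0000
  x_2 = (4 - (-4)·1.0000 - (-1)·0.0000) / (9) = 0.8889
  x_3 = (0 - (1)·1.0000 - (-3)·0.8889) / (6) = 0.2778
Iteration 2:
  x_1 = (11 - (4)·0.8889 - (-4)·0.2778) / (11) = 0.7778
  x_2 = (4 - (-4)·0.7778 - (-1)·0.2778) / (9) = 0.8210
  x_3 = (0 - (1)·0.7778 - (-3)·0.8210) / (6) = 0.2809
Iteration 3:
  x_1 = (11 - (4)·0.8210 - (-4)·0.2809) / (11) = 0.8036
  x_2 = (4 - (-4)·0.8036 - (-1)·0.2809) / (9) = 0.8328
  x_3 = (0 - (1)·0.8036 - (-3)·0.8328) / (6) = 0.2825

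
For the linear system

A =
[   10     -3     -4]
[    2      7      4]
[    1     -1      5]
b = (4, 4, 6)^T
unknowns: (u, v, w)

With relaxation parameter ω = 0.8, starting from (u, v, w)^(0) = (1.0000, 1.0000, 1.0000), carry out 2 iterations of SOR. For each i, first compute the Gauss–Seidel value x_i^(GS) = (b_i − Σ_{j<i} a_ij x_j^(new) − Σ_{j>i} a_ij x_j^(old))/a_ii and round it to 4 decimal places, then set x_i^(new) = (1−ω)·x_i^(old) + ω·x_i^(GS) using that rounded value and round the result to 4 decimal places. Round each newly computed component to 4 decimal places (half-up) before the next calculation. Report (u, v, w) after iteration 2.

(0.8382, -0.1917, 0.9911)

Iteration 1:
  u: GS value = (4 - (-3)·1.0000 - (-4)·1.0000) / (10) = 1.1000;  u ← (1−ω)·1.0000 + ω·1.1000 = 1.0800
  v: GS value = (4 - (2)·1.0800 - (4)·1.0000) / (7) = -0.3086;  v ← (1−ω)·1.0000 + ω·-0.3086 = -0.0469
  w: GS value = (6 - (1)·1.0800 - (-1)·-0.0469) / (5) = 0.9746;  w ← (1−ω)·1.0000 + ω·0.9746 = 0.9797
Iteration 2:
  u: GS value = (4 - (-3)·-0.0469 - (-4)·0.9797) / (10) = 0.7778;  u ← (1−ω)·1.0800 + ω·0.7778 = 0.8382
  v: GS value = (4 - (2)·0.8382 - (4)·0.9797) / (7) = -0.2279;  v ← (1−ω)·-0.0469 + ω·-0.2279 = -0.1917
  w: GS value = (6 - (1)·0.8382 - (-1)·-0.1917) / (5) = 0.9940;  w ← (1−ω)·0.9797 + ω·0.9940 = 0.9911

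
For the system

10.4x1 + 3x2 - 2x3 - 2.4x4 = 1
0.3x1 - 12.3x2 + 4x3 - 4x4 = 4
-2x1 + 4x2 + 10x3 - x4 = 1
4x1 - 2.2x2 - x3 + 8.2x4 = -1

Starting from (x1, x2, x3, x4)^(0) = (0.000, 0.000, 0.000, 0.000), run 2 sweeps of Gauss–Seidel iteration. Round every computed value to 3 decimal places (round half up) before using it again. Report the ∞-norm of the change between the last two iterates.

0.156

Iteration 1:
  x1 = (1 - (3)·0.000 - (-2)·0.000 - (-2.4)·0.000) / (10.4) = 0.096
  x2 = (4 - (0.3)·0.096 - (4)·0.000 - (-4)·0.000) / (-12.3) = -0.323
  x3 = (1 - (-2)·0.096 - (4)·-0.323 - (-1)·0.000) / (10) = 0.248
  x4 = (-1 - (4)·0.096 - (-2.2)·-0.323 - (-1)·0.248) / (8.2) = -0.225
Iteration 2:
  x1 = (1 - (3)·-0.323 - (-2)·0.248 - (-2.4)·-0.225) / (10.4) = 0.185
  x2 = (4 - (0.3)·0.185 - (4)·0.248 - (-4)·-0.225) / (-12.3) = -0.167
  x3 = (1 - (-2)·0.185 - (4)·-0.167 - (-1)·-0.225) / (10) = 0.181
  x4 = (-1 - (4)·0.185 - (-2.2)·-0.167 - (-1)·0.181) / (8.2) = -0.235
Change: (0.089, 0.156, -0.067, -0.010) → max |·| = 0.156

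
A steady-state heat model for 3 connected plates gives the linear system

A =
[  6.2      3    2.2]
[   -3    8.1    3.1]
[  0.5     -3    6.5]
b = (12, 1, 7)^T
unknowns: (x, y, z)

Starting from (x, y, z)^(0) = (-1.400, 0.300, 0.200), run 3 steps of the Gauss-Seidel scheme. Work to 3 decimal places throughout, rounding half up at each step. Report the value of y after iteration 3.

0.303

Iteration 1:
  x = (12 - (3)·0.300 - (2.2)·0.200) / (6.2) = 1.719
  y = (1 - (-3)·1.719 - (3.1)·0.200) / (8.1) = 0.684
  z = (7 - (0.5)·1.719 - (-3)·0.684) / (6.5) = 1.260
Iteration 2:
  x = (12 - (3)·0.684 - (2.2)·1.260) / (6.2) = 1.157
  y = (1 - (-3)·1.157 - (3.1)·1.260) / (8.1) = 0.070
  z = (7 - (0.5)·1.157 - (-3)·0.070) / (6.5) = 1.020
Iteration 3:
  x = (12 - (3)·0.070 - (2.2)·1.020) / (6.2) = 1.540
  y = (1 - (-3)·1.540 - (3.1)·1.020) / (8.1) = 0.303
  z = (7 - (0.5)·1.540 - (-3)·0.303) / (6.5) = 1.098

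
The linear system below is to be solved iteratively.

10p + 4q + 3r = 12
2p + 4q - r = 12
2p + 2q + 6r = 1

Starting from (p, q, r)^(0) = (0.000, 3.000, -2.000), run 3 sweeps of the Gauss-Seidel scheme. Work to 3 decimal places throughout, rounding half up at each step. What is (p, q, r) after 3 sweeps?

(0.445, 2.562, -0.836)

Iteration 1:
  p = (12 - (4)·3.000 - (3)·-2.000) / (10) = 0.600
  q = (12 - (2)·0.600 - (-1)·-2.000) / (4) = 2.200
  r = (1 - (2)·0.600 - (2)·2.200) / (6) = -0.767
Iteration 2:
  p = (12 - (4)·2.200 - (3)·-0.767) / (10) = 0.550
  q = (12 - (2)·0.550 - (-1)·-0.767) / (4) = 2.533
  r = (1 - (2)·0.550 - (2)·2.533) / (6) = -0.861
Iteration 3:
  p = (12 - (4)·2.533 - (3)·-0.861) / (10) = 0.445
  q = (12 - (2)·0.445 - (-1)·-0.861) / (4) = 2.562
  r = (1 - (2)·0.445 - (2)·2.562) / (6) = -0.836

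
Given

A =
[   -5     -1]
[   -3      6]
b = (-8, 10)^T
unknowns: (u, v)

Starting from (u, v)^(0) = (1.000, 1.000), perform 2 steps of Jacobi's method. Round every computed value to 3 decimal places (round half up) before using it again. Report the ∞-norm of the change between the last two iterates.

0.233

Iteration 1:
  u = (-8 - (-1)·1.000) / (-5) = 1.400
  v = (10 - (-3)·1.000) / (6) = 2.167
Iteration 2:
  u = (-8 - (-1)·2.167) / (-5) = 1.167
  v = (10 - (-3)·1.400) / (6) = 2.367
Change: (-0.233, 0.200) → max |·| = 0.233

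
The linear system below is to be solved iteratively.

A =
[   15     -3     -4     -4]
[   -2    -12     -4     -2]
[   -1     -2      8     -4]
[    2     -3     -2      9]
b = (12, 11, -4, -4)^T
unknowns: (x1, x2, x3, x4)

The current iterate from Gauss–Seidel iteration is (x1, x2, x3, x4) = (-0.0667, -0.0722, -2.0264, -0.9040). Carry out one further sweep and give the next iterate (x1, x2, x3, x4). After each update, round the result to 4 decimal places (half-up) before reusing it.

(0.0041, -0.0912, -0.9743, -0.6923)

One sweep:
  x1 = (12 - (-3)·-0.0722 - (-4)·-2.0264 - (-4)·-0.9040) / (15) = 0.0041
  x2 = (11 - (-2)·0.0041 - (-4)·-2.0264 - (-2)·-0.9040) / (-12) = -0.0912
  x3 = (-4 - (-1)·0.0041 - (-2)·-0.0912 - (-4)·-0.9040) / (8) = -0.9743
  x4 = (-4 - (2)·0.0041 - (-3)·-0.0912 - (-2)·-0.9743) / (9) = -0.6923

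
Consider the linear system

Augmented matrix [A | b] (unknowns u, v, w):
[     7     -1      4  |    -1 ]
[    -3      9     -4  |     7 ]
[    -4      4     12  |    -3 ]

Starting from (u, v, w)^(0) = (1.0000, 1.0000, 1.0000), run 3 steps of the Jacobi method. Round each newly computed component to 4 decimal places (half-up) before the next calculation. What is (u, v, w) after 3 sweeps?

(0.4732, 0.4256, -0.3347)

Iteration 1:
  u = (-1 - (-1)·1.0000 - (4)·1.0000) / (7) = -0.5714
  v = (7 - (-3)·1.0000 - (-4)·1.0000) / (9) = 1.5556
  w = (-3 - (-4)·1.0000 - (4)·1.0000) / (12) = -0.2500
Iteration 2:
  u = (-1 - (-1)·1.5556 - (4)·-0.2500) / (7) = 0.2222
  v = (7 - (-3)·-0.5714 - (-4)·-0.2500) / (9) = 0.4762
  w = (-3 - (-4)·-0.5714 - (4)·1.5556) / (12) = -0.9590
Iteration 3:
  u = (-1 - (-1)·0.4762 - (4)·-0.9590) / (7) = 0.4732
  v = (7 - (-3)·0.2222 - (-4)·-0.9590) / (9) = 0.4256
  w = (-3 - (-4)·0.2222 - (4)·0.4762) / (12) = -0.3347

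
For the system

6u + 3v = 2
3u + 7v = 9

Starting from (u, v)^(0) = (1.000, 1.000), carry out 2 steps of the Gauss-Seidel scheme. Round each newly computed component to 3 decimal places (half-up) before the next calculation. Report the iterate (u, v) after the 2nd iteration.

Iteration 1:
  u = (2 - (3)·1.000) / (6) = -0.167
  v = (9 - (3)·-0.167) / (7) = 1.357
Iteration 2:
  u = (2 - (3)·1.357) / (6) = -0.345
  v = (9 - (3)·-0.345) / (7) = 1.434

(-0.345, 1.434)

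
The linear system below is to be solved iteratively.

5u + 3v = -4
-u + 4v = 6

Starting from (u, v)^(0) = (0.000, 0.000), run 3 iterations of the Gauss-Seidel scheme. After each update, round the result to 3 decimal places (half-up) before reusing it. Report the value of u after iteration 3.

Iteration 1:
  u = (-4 - (3)·0.000) / (5) = -0.800
  v = (6 - (-1)·-0.800) / (4) = 1.300
Iteration 2:
  u = (-4 - (3)·1.300) / (5) = -1.580
  v = (6 - (-1)·-1.580) / (4) = 1.105
Iteration 3:
  u = (-4 - (3)·1.105) / (5) = -1.463
  v = (6 - (-1)·-1.463) / (4) = 1.134

-1.463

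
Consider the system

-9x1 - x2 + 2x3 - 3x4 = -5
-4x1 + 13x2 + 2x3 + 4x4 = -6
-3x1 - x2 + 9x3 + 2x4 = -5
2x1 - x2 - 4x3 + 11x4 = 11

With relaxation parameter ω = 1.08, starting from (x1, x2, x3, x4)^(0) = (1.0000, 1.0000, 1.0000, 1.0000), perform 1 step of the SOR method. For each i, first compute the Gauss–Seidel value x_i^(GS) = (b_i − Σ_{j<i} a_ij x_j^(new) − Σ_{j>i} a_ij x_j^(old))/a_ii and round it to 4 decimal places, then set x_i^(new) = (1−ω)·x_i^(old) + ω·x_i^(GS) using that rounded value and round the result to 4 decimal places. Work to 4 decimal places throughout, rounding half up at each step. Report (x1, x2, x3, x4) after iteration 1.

Iteration 1:
  x1: GS value = (-5 - (-1)·1.0000 - (2)·1.0000 - (-3)·1.0000) / (-9) = 0.3333;  x1 ← (1−ω)·1.0000 + ω·0.3333 = 0.2800
  x2: GS value = (-6 - (-4)·0.2800 - (2)·1.0000 - (4)·1.0000) / (13) = -0.8369;  x2 ← (1−ω)·1.0000 + ω·-0.8369 = -0.9839
  x3: GS value = (-5 - (-3)·0.2800 - (-1)·-0.9839 - (2)·1.0000) / (9) = -0.7938;  x3 ← (1−ω)·1.0000 + ω·-0.7938 = -0.9373
  x4: GS value = (11 - (2)·0.2800 - (-1)·-0.9839 - (-4)·-0.9373) / (11) = 0.5188;  x4 ← (1−ω)·1.0000 + ω·0.5188 = 0.4803

(0.2800, -0.9839, -0.9373, 0.4803)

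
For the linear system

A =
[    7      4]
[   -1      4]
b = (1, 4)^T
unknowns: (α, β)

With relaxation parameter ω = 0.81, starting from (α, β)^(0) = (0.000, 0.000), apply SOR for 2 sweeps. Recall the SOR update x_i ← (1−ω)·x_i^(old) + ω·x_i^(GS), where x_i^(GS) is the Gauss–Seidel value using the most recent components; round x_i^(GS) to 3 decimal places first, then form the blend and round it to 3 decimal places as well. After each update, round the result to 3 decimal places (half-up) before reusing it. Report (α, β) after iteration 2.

(-0.248, 0.918)

Iteration 1:
  α: GS value = (1 - (4)·0.000) / (7) = 0.143;  α ← (1−ω)·0.000 + ω·0.143 = 0.116
  β: GS value = (4 - (-1)·0.116) / (4) = 1.029;  β ← (1−ω)·0.000 + ω·1.029 = 0.833
Iteration 2:
  α: GS value = (1 - (4)·0.833) / (7) = -0.333;  α ← (1−ω)·0.116 + ω·-0.333 = -0.248
  β: GS value = (4 - (-1)·-0.248) / (4) = 0.938;  β ← (1−ω)·0.833 + ω·0.938 = 0.918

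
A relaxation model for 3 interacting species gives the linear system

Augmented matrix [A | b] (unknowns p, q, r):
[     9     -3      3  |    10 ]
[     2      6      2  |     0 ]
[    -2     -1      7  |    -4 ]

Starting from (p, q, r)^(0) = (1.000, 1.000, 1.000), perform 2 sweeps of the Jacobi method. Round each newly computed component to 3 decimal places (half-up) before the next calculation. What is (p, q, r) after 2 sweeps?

Iteration 1:
  p = (10 - (-3)·1.000 - (3)·1.000) / (9) = 1.111
  q = (0 - (2)·1.000 - (2)·1.000) / (6) = -0.667
  r = (-4 - (-2)·1.000 - (-1)·1.000) / (7) = -0.143
Iteration 2:
  p = (10 - (-3)·-0.667 - (3)·-0.143) / (9) = 0.936
  q = (0 - (2)·1.111 - (2)·-0.143) / (6) = -0.323
  r = (-4 - (-2)·1.111 - (-1)·-0.667) / (7) = -0.349

(0.936, -0.323, -0.349)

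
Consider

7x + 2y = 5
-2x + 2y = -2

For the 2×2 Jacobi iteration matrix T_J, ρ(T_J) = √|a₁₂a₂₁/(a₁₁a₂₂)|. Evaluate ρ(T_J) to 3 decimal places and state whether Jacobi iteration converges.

0.535

a₁₂a₂₁/(a₁₁a₂₂) = (2)·(-2) / ((7)·(2)) = -0.285714
ρ = √|-0.285714| = √0.285714 = 0.535
ρ < 1, so Jacobi converges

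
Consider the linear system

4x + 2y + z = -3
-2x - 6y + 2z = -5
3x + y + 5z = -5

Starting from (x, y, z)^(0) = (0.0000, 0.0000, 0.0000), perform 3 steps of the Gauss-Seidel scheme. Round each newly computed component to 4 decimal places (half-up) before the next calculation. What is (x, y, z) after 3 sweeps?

(-1.0900, 1.0204, -0.5501)

Iteration 1:
  x = (-3 - (2)·0.0000 - (1)·0.0000) / (4) = -0.7500
  y = (-5 - (-2)·-0.7500 - (2)·0.0000) / (-6) = 1.0833
  z = (-5 - (3)·-0.7500 - (1)·1.0833) / (5) = -0.7667
Iteration 2:
  x = (-3 - (2)·1.0833 - (1)·-0.7667) / (4) = -1.1000
  y = (-5 - (-2)·-1.1000 - (2)·-0.7667) / (-6) = 0.9444
  z = (-5 - (3)·-1.1000 - (1)·0.9444) / (5) = -0.5289
Iteration 3:
  x = (-3 - (2)·0.9444 - (1)·-0.5289) / (4) = -1.0900
  y = (-5 - (-2)·-1.0900 - (2)·-0.5289) / (-6) = 1.0204
  z = (-5 - (3)·-1.0900 - (1)·1.0204) / (5) = -0.5501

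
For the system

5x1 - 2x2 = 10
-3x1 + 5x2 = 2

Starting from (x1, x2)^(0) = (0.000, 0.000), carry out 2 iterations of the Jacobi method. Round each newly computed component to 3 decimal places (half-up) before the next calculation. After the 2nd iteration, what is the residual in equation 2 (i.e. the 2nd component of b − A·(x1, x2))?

0.480

Iteration 1:
  x1 = (10 - (-2)·0.000) / (5) = 2.000
  x2 = (2 - (-3)·0.000) / (5) = 0.400
Iteration 2:
  x1 = (10 - (-2)·0.400) / (5) = 2.160
  x2 = (2 - (-3)·2.000) / (5) = 1.600
Residual b − A·x = (2.400, 0.480)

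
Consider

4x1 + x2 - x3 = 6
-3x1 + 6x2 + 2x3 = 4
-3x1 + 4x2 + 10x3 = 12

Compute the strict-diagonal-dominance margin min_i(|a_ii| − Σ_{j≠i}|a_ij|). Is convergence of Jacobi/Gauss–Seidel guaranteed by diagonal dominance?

1

row 1: |4| − (1+1) = 2
row 2: |6| − (3+2) = 1
row 3: |10| − (3+4) = 3
minimum over rows = 1 → strictly diagonally dominant (convergence guaranteed)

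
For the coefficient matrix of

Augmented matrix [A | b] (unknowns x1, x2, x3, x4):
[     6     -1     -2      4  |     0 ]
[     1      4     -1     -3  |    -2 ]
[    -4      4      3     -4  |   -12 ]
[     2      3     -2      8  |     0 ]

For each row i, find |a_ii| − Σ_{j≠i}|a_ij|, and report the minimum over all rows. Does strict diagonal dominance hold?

-9

row 1: |6| − (1+2+4) = -1
row 2: |4| − (1+1+3) = -1
row 3: |3| − (4+4+4) = -9
row 4: |8| − (2+3+2) = 1
minimum over rows = -9 → not strictly diagonally dominant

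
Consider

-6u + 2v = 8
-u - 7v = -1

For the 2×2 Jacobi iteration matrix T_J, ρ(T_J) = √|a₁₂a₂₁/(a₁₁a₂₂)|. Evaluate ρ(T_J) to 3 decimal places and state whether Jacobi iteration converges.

a₁₂a₂₁/(a₁₁a₂₂) = (2)·(-1) / ((-6)·(-7)) = -0.047619
ρ = √|-0.047619| = √0.047619 = 0.218
ρ < 1, so Jacobi converges

0.218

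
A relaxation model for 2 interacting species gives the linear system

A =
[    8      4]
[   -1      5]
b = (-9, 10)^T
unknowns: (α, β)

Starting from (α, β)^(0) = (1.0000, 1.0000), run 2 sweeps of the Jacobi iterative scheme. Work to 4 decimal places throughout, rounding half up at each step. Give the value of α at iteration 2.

Iteration 1:
  α = (-9 - (4)·1.0000) / (8) = -1.6250
  β = (10 - (-1)·1.0000) / (5) = 2.2000
Iteration 2:
  α = (-9 - (4)·2.2000) / (8) = -2.2250
  β = (10 - (-1)·-1.6250) / (5) = 1.6750

-2.2250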